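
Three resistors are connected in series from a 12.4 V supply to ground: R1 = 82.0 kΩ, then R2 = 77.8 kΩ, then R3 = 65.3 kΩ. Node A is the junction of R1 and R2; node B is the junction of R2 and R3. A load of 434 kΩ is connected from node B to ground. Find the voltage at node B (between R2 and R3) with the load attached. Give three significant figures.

V ≈ 3.25 V

At node B, R3 is in parallel with the load: R3‖R_L = 56.76 kΩ.
Below node A the resistance is R2 + (R3‖R_L) = 134.6 kΩ, so V_A = 12.4 × 134.6/216.6 = 7.705 V.
Then V_B = V_A × (R3‖R_L)/(R2 + R3‖R_L) = 7.705 × 56.76/134.6 = 3.25 V.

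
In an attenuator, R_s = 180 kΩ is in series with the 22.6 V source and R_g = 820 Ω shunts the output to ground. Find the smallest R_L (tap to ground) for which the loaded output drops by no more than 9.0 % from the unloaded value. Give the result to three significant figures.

Output resistance R_th = R_s‖R_g = (180000 × 820)/180800 = 816.3 Ω.
The fractional drop is R_th/(R_th + R_L); requiring this ≤ 0.0900 gives R_L ≥ R_th(1/0.0900 − 1) = 816.3 × 10.11 = 8.25 kΩ.

R_L(min) ≈ 8.25 kΩ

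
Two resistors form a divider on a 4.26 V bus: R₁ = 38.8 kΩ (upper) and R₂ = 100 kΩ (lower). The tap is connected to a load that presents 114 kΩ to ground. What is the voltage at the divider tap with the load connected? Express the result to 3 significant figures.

V_out ≈ 2.46 V

The load sits in parallel with R₂: R₂‖R_L = (100 × 114) / (100 + 114) = 53.27 kΩ.
V_out = 4.26 × 53.27 / (38.8 + 53.27) = 4.26 × 53.27/92.07 = 2.46 V.
(Unloaded it would have been 3.07 V.)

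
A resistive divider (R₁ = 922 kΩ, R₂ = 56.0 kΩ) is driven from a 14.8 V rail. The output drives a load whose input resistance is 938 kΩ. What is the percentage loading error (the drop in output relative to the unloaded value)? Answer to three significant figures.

The divider's output (Thévenin) resistance is R₁‖R₂ = 52.79 kΩ.
Fractional drop under load = R_th/(R_th + R_L) = 52.79 / (52.79 + 938) = 0.05328.
So the output falls by 5.33 %.

5.33 %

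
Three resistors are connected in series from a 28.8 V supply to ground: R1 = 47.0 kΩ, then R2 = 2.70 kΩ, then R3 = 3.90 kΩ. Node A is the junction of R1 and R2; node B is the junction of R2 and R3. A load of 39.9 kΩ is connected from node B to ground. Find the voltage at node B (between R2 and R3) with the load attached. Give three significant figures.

At node B, R3 is in parallel with the load: R3‖R_L = 3.553 kΩ.
Below node A the resistance is R2 + (R3‖R_L) = 6.253 kΩ, so V_A = 28.8 × 6.253/53.25 = 3.382 V.
Then V_B = V_A × (R3‖R_L)/(R2 + R3‖R_L) = 3.382 × 3.553/6.253 = 1.92 V.

V ≈ 1.92 V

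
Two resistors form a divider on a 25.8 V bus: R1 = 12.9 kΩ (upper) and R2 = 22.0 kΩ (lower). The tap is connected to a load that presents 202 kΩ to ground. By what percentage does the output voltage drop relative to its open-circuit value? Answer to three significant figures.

3.87 %

The divider's output (Thévenin) resistance is R1‖R2 = 8.132 kΩ.
Fractional drop under load = R_th/(R_th + R_L) = 8.132 / (8.132 + 202) = 0.03870.
So the output falls by 3.87 %.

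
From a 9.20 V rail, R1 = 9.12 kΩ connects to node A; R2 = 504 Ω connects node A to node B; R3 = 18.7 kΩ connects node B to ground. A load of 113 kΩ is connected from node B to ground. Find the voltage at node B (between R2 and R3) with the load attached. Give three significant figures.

At node B, R3 is in parallel with the load: R3‖R_L = 16040 Ω.
Below node A the resistance is R2 + (R3‖R_L) = 16550 Ω, so V_A = 9.20 × 16550/25670 = 5.931 V.
Then V_B = V_A × (R3‖R_L)/(R2 + R3‖R_L) = 5.931 × 16040/16550 = 5.75 V.

V ≈ 5.75 V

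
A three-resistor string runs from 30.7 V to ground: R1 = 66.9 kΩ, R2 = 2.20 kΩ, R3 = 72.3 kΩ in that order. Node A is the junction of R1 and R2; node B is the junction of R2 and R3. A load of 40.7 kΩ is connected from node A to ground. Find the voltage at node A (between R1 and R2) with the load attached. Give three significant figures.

Below node A the series string R2+R3 = 74.50 kΩ sits in parallel with the 40.7 kΩ load: 26.32 kΩ.
V_A = 30.7 × 26.32/(66.9 + 26.32) = 8.67 V.

V ≈ 8.67 V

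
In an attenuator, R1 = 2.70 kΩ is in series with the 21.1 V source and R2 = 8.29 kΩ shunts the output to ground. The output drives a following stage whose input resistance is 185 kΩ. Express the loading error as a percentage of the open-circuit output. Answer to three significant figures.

The divider's output (Thévenin) resistance is R1‖R2 = 2.037 kΩ.
Fractional drop under load = R_th/(R_th + R_L) = 2.037 / (2.037 + 185) = 0.01089.
So the output falls by 1.09 %.

1.09 %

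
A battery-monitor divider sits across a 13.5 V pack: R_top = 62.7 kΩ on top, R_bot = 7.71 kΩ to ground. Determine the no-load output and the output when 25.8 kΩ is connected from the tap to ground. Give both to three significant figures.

Unloaded: 1.48 V; loaded: 1.17 V

Open-circuit: V = 13.5 × 7.71/(62.7 + 7.71) = 1.48 V.
With the load, R_bot becomes R_bot‖R_L = 5.936 kΩ, so V = 13.5 × 5.936/68.64 = 1.17 V.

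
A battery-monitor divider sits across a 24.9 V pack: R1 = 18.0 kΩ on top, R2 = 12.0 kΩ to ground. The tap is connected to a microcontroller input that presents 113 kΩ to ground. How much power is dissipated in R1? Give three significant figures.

Total resistance from the source is R1 + (R2‖R_L) = 28.85 kΩ, so I = 24.9/28.85 kΩ = 0.8631 mA.
P = I²·R1 = (0.8631 mA)² × 18.0 kΩ = 13.4 mW.

P ≈ 13.4 mW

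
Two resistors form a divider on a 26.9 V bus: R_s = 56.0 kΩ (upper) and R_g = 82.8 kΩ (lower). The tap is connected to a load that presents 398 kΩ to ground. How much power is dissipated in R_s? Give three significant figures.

Total resistance from the source is R_s + (R_g‖R_L) = 124.5 kΩ, so I = 26.9/124.5 kΩ = 0.2160 mA.
P = I²·R_s = (0.2160 mA)² × 56.0 kΩ = 2.61 mW.

P ≈ 2.61 mW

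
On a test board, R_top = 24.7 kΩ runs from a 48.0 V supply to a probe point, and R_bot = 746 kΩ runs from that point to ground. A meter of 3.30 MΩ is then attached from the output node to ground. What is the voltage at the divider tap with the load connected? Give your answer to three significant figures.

The load sits in parallel with R_bot: R_bot‖R_L = (746 × 3300) / (746 + 3300) = 608.5 kΩ.
V_out = 48.0 × 608.5 / (24.7 + 608.5) = 48.0 × 608.5/633.2 = 46.1 V.

V_out ≈ 46.1 V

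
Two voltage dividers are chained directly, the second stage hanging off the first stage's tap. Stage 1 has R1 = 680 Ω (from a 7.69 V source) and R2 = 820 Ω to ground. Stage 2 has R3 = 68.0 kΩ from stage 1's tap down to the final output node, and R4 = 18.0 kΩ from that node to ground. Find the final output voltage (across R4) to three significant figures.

Stage 2 presents R3+R4 = 86000 Ω as a load on stage 1's tap.
Stage 1's lower leg becomes R2‖(R3+R4) = 812.3 Ω, so V_mid = 7.69 × 812.3/1492 = 4.186 V.
Stage 2 is itself unloaded: V_out = V_mid × R4/(R3+R4) = 4.186 × 18000/86000 = 0.876 V.

V_out ≈ 0.876 V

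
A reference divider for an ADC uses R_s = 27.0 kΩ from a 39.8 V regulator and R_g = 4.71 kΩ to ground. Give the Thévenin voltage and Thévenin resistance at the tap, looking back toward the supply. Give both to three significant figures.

V_th is the open-circuit tap voltage: 39.8 × 4.71/(27.0 + 4.71) = 5.91 V.
With the supply zeroed, R_s and R_g appear in parallel from the tap: R_th = R_s‖R_g = (27.0 × 4.71)/31.71 = 4.01 kΩ.

V_th = 5.91 V, R_th = 4.01 kΩ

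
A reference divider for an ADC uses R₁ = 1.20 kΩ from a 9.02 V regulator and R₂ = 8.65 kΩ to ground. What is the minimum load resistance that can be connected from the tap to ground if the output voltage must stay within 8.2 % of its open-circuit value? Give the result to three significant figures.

R_L(min) ≈ 11.8 kΩ

Output resistance R_th = R₁‖R₂ = (1.20 × 8.65)/9.850 = 1.054 kΩ.
The fractional drop is R_th/(R_th + R_L); requiring this ≤ 0.0820 gives R_L ≥ R_th(1/0.0820 − 1) = 1.054 × 11.20 = 11.8 kΩ.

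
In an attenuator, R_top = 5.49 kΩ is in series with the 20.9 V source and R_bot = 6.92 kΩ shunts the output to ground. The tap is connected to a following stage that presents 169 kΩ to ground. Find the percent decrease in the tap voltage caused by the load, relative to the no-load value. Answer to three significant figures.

1.78 %

The divider's output (Thévenin) resistance is R_top‖R_bot = 3.061 kΩ.
Fractional drop under load = R_th/(R_th + R_L) = 3.061 / (3.061 + 169) = 0.01779.
So the output falls by 1.78 %.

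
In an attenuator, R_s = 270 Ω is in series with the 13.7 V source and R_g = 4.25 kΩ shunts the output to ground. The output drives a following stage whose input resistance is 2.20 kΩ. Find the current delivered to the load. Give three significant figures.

I_L ≈ 5.25 mA

R_g‖R_L = 1450 Ω; V_out = 13.7 × 1450/1720 = 11.55 V.
I_L = V_out / R_L = 11.55 / 2.20 kΩ = 5.25 mA.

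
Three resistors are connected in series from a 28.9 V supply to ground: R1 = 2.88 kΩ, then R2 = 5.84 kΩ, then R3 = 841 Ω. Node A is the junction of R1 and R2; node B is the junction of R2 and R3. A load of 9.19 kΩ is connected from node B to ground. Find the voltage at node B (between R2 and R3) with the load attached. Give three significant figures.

At node B, R3 is in parallel with the load: R3‖R_L = 770.5 Ω.
Below node A the resistance is R2 + (R3‖R_L) = 6610 Ω, so V_A = 28.9 × 6610/9490 = 20.13 V.
Then V_B = V_A × (R3‖R_L)/(R2 + R3‖R_L) = 20.13 × 770.5/6610 = 2.35 V.

V ≈ 2.35 V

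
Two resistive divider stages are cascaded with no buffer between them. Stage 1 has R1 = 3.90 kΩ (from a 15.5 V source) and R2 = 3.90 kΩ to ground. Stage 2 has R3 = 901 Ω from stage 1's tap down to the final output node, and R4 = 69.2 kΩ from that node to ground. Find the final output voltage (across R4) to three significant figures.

Stage 2 presents R3+R4 = 70100 Ω as a load on stage 1's tap.
Stage 1's lower leg becomes R2‖(R3+R4) = 3694 Ω, so V_mid = 15.5 × 3694/7594 = 7.540 V.
Stage 2 is itself unloaded: V_out = V_mid × R4/(R3+R4) = 7.540 × 69200/70100 = 7.44 V.

V_out ≈ 7.44 V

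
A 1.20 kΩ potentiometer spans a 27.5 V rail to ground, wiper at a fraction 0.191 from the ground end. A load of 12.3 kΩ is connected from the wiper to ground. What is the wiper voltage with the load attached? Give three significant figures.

The wiper splits the pot into (1−α)R = 970.8 Ω above and αR = 229.2 Ω below.
Lower section ‖ load = 225.0 Ω.
V_wiper = 27.5 × 225.0/(970.8 + 225.0) = 5.17 V.

V ≈ 5.17 V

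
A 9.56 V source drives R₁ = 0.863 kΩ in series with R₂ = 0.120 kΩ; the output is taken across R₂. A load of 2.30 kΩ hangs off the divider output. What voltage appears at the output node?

The load sits in parallel with R₂: R₂‖R_L = (120 × 2300) / (120 + 2300) = 114.0 Ω.
V_out = 9.56 × 114.0 / (863 + 114.0) = 9.56 × 114.0/977.0 = 1.12 V.

V_out ≈ 1.12 V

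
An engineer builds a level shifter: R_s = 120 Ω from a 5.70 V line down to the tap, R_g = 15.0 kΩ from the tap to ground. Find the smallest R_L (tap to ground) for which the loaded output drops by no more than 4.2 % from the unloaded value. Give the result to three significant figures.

R_L(min) ≈ 2.72 kΩ

Output resistance R_th = R_s‖R_g = (120 × 15000)/15120 = 119.0 Ω.
The fractional drop is R_th/(R_th + R_L); requiring this ≤ 0.0420 gives R_L ≥ R_th(1/0.0420 − 1) = 119.0 × 22.81 = 2.72 kΩ.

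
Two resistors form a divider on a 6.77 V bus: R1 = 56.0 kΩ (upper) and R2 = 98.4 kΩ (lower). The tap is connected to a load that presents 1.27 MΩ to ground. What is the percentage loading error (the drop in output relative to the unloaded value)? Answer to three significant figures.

2.73 %

The divider's output (Thévenin) resistance is R1‖R2 = 35.69 kΩ.
Fractional drop under load = R_th/(R_th + R_L) = 35.69 / (35.69 + 1270) = 0.02733.
So the output falls by 2.73 %.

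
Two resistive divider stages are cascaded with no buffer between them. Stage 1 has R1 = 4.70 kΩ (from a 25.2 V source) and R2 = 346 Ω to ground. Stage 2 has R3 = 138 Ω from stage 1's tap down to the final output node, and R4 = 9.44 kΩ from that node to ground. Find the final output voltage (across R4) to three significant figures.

Stage 2 presents R3+R4 = 9578 Ω as a load on stage 1's tap.
Stage 1's lower leg becomes R2‖(R3+R4) = 333.9 Ω, so V_mid = 25.2 × 333.9/5034 = 1.672 V.
Stage 2 is itself unloaded: V_out = V_mid × R4/(R3+R4) = 1.672 × 9440/9578 = 1.65 V.

V_out ≈ 1.65 V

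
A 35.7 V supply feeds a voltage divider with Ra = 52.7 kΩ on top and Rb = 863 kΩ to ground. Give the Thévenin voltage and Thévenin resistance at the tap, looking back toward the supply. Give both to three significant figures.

V_th = 33.6 V, R_th = 49.7 kΩ

V_th is the open-circuit tap voltage: 35.7 × 863/(52.7 + 863) = 33.6 V.
With the supply zeroed, Ra and Rb appear in parallel from the tap: R_th = Ra‖Rb = (52.7 × 863)/915.7 = 49.7 kΩ.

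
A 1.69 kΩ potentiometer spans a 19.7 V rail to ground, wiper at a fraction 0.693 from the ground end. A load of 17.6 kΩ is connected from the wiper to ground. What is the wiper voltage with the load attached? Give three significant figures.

V ≈ 13.4 V

The wiper splits the pot into (1−α)R = 518.8 Ω above and αR = 1171 Ω below.
Lower section ‖ load = 1098 Ω.
V_wiper = 19.7 × 1098/(518.8 + 1098) = 13.4 V.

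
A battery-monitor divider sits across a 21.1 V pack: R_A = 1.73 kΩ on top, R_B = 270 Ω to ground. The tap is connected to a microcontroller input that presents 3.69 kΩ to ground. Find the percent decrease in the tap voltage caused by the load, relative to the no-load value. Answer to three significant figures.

The divider's output (Thévenin) resistance is R_A‖R_B = 233.6 Ω.
Fractional drop under load = R_th/(R_th + R_L) = 233.6 / (233.6 + 3690) = 0.05953.
So the output falls by 5.95 %.

5.95 %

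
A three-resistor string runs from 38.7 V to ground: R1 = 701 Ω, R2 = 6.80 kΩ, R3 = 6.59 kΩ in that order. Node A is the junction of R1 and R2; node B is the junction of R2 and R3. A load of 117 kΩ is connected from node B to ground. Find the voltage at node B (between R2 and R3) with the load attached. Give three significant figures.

At node B, R3 is in parallel with the load: R3‖R_L = 6239 Ω.
Below node A the resistance is R2 + (R3‖R_L) = 13040 Ω, so V_A = 38.7 × 13040/13740 = 36.73 V.
Then V_B = V_A × (R3‖R_L)/(R2 + R3‖R_L) = 36.73 × 6239/13040 = 17.6 V.

V ≈ 17.6 V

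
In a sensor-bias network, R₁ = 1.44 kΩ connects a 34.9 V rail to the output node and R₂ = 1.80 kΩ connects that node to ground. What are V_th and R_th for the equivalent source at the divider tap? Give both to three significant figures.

V_th = 19.4 V, R_th = 800 Ω

V_th is the open-circuit tap voltage: 34.9 × 1.80/(1.44 + 1.80) = 19.4 V.
With the supply zeroed, R₁ and R₂ appear in parallel from the tap: R_th = R₁‖R₂ = (1.44 × 1.80)/3.240 = 800 Ω.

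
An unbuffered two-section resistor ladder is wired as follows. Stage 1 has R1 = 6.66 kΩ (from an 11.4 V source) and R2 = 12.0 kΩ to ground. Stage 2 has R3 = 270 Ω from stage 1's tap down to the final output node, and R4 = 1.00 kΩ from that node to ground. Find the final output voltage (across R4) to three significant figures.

Stage 2 presents R3+R4 = 1270 Ω as a load on stage 1's tap.
Stage 1's lower leg becomes R2‖(R3+R4) = 1148 Ω, so V_mid = 11.4 × 1148/7808 = 1.677 V.
Stage 2 is itself unloaded: V_out = V_mid × R4/(R3+R4) = 1.677 × 1000/1270 = 1.32 V.

V_out ≈ 1.32 V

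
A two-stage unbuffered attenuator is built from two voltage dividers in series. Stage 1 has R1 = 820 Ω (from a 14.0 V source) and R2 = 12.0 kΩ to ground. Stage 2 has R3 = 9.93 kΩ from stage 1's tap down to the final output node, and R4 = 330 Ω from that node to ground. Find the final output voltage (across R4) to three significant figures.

Stage 2 presents R3+R4 = 10260 Ω as a load on stage 1's tap.
Stage 1's lower leg becomes R2‖(R3+R4) = 5531 Ω, so V_mid = 14.0 × 5531/6351 = 12.19 V.
Stage 2 is itself unloaded: V_out = V_mid × R4/(R3+R4) = 12.19 × 330/10260 = 0.392 V.

V_out ≈ 0.392 V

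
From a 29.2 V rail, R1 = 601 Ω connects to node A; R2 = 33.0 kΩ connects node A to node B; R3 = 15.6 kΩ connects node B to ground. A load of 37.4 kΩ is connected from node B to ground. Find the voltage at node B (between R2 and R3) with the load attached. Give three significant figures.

V ≈ 7.21 V

At node B, R3 is in parallel with the load: R3‖R_L = 11010 Ω.
Below node A the resistance is R2 + (R3‖R_L) = 44010 Ω, so V_A = 29.2 × 44010/44610 = 28.81 V.
Then V_B = V_A × (R3‖R_L)/(R2 + R3‖R_L) = 28.81 × 11010/44010 = 7.21 V.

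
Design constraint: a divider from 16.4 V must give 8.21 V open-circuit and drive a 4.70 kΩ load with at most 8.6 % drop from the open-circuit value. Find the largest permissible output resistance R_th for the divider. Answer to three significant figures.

Loading drop = R_th/(R_th + R_L) ≤ 0.0860, so R_th ≤ R_L · ε/(1−ε) = 4.70 kΩ × 0.0860/0.9140 = 442 Ω.

R_th ≤ 442 Ω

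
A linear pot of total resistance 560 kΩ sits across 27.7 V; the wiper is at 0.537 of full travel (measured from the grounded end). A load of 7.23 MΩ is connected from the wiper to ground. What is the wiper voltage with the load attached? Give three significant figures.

V ≈ 14.6 V

The wiper splits the pot into (1−α)R = 259.3 kΩ above and αR = 300.7 kΩ below.
Lower section ‖ load = 288.7 kΩ.
V_wiper = 27.7 × 288.7/(259.3 + 288.7) = 14.6 V.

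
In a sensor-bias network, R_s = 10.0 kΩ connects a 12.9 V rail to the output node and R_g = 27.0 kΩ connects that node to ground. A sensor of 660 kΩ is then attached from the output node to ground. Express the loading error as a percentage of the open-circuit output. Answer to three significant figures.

1.09 %

The divider's output (Thévenin) resistance is R_s‖R_g = 7.297 kΩ.
Fractional drop under load = R_th/(R_th + R_L) = 7.297 / (7.297 + 660) = 0.01094.
So the output falls by 1.09 %.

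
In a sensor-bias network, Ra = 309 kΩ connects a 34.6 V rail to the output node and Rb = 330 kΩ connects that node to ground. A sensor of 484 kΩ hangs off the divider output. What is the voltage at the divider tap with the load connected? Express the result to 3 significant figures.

V_out ≈ 13.4 V

The load sits in parallel with Rb: Rb‖R_L = (330 × 484) / (330 + 484) = 196.2 kΩ.
V_out = 34.6 × 196.2 / (309 + 196.2) = 34.6 × 196.2/505.2 = 13.4 V.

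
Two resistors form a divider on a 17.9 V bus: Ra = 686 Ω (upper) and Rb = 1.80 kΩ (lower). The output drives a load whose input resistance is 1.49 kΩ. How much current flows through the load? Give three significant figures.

Rb‖R_L = 815.2 Ω; V_out = 17.9 × 815.2/1501 = 9.720 V.
I_L = V_out / R_L = 9.720 / 1.49 kΩ = 6.52 mA.

I_L ≈ 6.52 mA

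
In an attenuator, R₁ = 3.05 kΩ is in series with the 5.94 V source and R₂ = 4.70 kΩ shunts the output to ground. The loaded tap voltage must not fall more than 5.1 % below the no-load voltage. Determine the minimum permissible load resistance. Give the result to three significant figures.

R_L(min) ≈ 34.4 kΩ

Output resistance R_th = R₁‖R₂ = (3.05 × 4.70)/7.750 = 1.850 kΩ.
The fractional drop is R_th/(R_th + R_L); requiring this ≤ 0.0510 gives R_L ≥ R_th(1/0.0510 − 1) = 1.850 × 18.61 = 34.4 kΩ.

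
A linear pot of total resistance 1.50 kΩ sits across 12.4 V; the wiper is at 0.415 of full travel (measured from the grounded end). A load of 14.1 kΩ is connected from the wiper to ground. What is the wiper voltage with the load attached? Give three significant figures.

V ≈ 5.02 V

The wiper splits the pot into (1−α)R = 877.5 Ω above and αR = 622.5 Ω below.
Lower section ‖ load = 596.2 Ω.
V_wiper = 12.4 × 596.2/(877.5 + 596.2) = 5.02 V.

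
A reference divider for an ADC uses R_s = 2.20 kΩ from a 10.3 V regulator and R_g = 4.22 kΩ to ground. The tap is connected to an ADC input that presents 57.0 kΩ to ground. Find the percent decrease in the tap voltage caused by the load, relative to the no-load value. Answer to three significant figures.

The divider's output (Thévenin) resistance is R_s‖R_g = 1.446 kΩ.
Fractional drop under load = R_th/(R_th + R_L) = 1.446 / (1.446 + 57.0) = 0.02474.
So the output falls by 2.47 %.

2.47 %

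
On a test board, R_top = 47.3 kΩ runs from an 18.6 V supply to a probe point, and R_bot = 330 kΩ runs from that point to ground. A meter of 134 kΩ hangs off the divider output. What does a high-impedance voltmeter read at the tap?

V_out ≈ 12.4 V

The load sits in parallel with R_bot: R_bot‖R_L = (330 × 134) / (330 + 134) = 95.30 kΩ.
V_out = 18.6 × 95.30 / (47.3 + 95.30) = 18.6 × 95.30/142.6 = 12.4 V.
(Unloaded it would have been 16.3 V.)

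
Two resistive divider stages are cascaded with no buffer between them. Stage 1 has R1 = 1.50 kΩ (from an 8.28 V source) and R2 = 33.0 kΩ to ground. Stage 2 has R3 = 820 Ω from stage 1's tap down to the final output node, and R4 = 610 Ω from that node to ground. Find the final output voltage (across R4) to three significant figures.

Stage 2 presents R3+R4 = 1430 Ω as a load on stage 1's tap.
Stage 1's lower leg becomes R2‖(R3+R4) = 1371 Ω, so V_mid = 8.28 × 1371/2871 = 3.953 V.
Stage 2 is itself unloaded: V_out = V_mid × R4/(R3+R4) = 3.953 × 610/1430 = 1.69 V.

V_out ≈ 1.69 V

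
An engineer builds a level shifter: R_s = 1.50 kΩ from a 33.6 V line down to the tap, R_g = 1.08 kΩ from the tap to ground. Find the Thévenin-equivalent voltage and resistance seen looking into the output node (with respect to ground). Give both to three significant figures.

V_th = 14.1 V, R_th = 628 Ω

V_th is the open-circuit tap voltage: 33.6 × 1.08/(1.50 + 1.08) = 14.1 V.
With the supply zeroed, R_s and R_g appear in parallel from the tap: R_th = R_s‖R_g = (1.50 × 1.08)/2.580 = 628 Ω.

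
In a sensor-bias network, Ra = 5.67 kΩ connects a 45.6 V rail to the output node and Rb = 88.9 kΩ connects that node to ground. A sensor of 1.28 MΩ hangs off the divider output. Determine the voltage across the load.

The load sits in parallel with Rb: Rb‖R_L = (88.9 × 1280) / (88.9 + 1280) = 83.13 kΩ.
V_out = 45.6 × 83.13 / (5.67 + 83.13) = 45.6 × 83.13/88.80 = 42.7 V.
(Unloaded it would have been 42.9 V.)

V_out ≈ 42.7 V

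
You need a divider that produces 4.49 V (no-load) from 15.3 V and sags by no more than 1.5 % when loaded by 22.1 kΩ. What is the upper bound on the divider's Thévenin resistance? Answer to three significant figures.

R_th ≤ 337 Ω

Loading drop = R_th/(R_th + R_L) ≤ 0.0150, so R_th ≤ R_L · ε/(1−ε) = 22.1 kΩ × 0.0150/0.9850 = 337 Ω.
(Any R1, R2 with R2/(R1+R2) = 0.293 and R1‖R2 ≤ 337 Ω will meet the spec.)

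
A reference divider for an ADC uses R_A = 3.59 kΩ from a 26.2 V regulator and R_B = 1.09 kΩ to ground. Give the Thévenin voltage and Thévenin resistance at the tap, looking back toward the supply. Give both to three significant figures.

V_th is the open-circuit tap voltage: 26.2 × 1.09/(3.59 + 1.09) = 6.10 V.
With the supply zeroed, R_A and R_B appear in parallel from the tap: R_th = R_A‖R_B = (3.59 × 1.09)/4.680 = 836 Ω.

V_th = 6.10 V, R_th = 836 Ω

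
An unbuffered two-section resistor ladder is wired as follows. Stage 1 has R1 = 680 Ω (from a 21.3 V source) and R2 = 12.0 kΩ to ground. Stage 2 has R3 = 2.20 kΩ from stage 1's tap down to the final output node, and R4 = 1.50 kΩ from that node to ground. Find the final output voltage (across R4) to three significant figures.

V_out ≈ 6.96 V

Stage 2 presents R3+R4 = 3700 Ω as a load on stage 1's tap.
Stage 1's lower leg becomes R2‖(R3+R4) = 2828 Ω, so V_mid = 21.3 × 2828/3508 = 17.17 V.
Stage 2 is itself unloaded: V_out = V_mid × R4/(R3+R4) = 17.17 × 1500/3700 = 6.96 V.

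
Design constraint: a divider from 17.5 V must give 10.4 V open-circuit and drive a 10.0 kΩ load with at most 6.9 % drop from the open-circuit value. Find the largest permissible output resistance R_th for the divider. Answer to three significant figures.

R_th ≤ 741 Ω

Loading drop = R_th/(R_th + R_L) ≤ 0.0690, so R_th ≤ R_L · ε/(1−ε) = 10.0 kΩ × 0.0690/0.9310 = 741 Ω.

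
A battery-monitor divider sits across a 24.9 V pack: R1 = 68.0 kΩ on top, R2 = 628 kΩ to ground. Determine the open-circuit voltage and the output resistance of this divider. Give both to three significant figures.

V_th is the open-circuit tap voltage: 24.9 × 628/(68.0 + 628) = 22.5 V.
With the supply zeroed, R1 and R2 appear in parallel from the tap: R_th = R1‖R2 = (68.0 × 628)/696.0 = 61.4 kΩ.

V_th = 22.5 V, R_th = 61.4 kΩ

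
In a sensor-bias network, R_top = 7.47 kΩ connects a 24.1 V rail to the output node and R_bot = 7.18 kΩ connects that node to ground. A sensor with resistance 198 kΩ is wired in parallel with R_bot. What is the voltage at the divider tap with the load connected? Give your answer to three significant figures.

V_out ≈ 11.6 V

The load sits in parallel with R_bot: R_bot‖R_L = (7.18 × 198) / (7.18 + 198) = 6.929 kΩ.
V_out = 24.1 × 6.929 / (7.47 + 6.929) = 24.1 × 6.929/14.40 = 11.6 V.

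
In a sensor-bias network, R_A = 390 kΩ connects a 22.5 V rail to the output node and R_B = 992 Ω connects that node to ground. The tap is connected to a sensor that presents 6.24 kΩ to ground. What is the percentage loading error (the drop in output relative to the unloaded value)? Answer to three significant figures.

Unloaded V = 22.5 × 992/391000 = 0.057086 V.
Loaded: R_B‖R_L = 855.9 Ω, giving V = 22.5 × 855.9/390900 = 0.049272 V.
Drop = (0.057086 − 0.049272) / 0.057086 = 13.7 %.

13.7 %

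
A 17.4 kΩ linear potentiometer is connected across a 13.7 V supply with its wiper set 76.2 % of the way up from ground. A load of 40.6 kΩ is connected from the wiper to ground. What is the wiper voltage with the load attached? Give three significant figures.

The wiper splits the pot into (1−α)R = 4.141 kΩ above and αR = 13.26 kΩ below.
Lower section ‖ load = 9.995 kΩ.
V_wiper = 13.7 × 9.995/(4.141 + 9.995) = 9.69 V.

V ≈ 9.69 V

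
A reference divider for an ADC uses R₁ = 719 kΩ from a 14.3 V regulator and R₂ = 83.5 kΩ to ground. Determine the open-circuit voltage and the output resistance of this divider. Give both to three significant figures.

V_th = 1.49 V, R_th = 74.8 kΩ

V_th is the open-circuit tap voltage: 14.3 × 83.5/(719 + 83.5) = 1.49 V.
With the supply zeroed, R₁ and R₂ appear in parallel from the tap: R_th = R₁‖R₂ = (719 × 83.5)/802.5 = 74.8 kΩ.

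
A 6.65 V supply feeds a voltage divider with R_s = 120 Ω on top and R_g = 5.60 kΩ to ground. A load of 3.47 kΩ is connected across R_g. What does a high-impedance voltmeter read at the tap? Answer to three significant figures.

V_out ≈ 6.30 V

The load sits in parallel with R_g: R_g‖R_L = (5600 × 3470) / (5600 + 3470) = 2142 Ω.
V_out = 6.65 × 2142 / (120 + 2142) = 6.65 × 2142/2262 = 6.30 V.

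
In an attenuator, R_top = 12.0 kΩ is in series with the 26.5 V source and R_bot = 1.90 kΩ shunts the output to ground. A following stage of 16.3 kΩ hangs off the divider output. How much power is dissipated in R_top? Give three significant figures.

Total resistance from the source is R_top + (R_bot‖R_L) = 13.70 kΩ, so I = 26.5/13.70 kΩ = 1.934 mA.
P = I²·R_top = (1.934 mA)² × 12.0 kΩ = 44.9 mW.

P ≈ 44.9 mW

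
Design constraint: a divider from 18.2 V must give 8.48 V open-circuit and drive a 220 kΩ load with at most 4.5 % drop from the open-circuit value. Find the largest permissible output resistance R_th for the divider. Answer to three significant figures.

R_th ≤ 10.4 kΩ

Loading drop = R_th/(R_th + R_L) ≤ 0.0450, so R_th ≤ R_L · ε/(1−ε) = 220 kΩ × 0.0450/0.9550 = 10.4 kΩ.
(Any R1, R2 with R2/(R1+R2) = 0.466 and R1‖R2 ≤ 10.4 kΩ will meet the spec.)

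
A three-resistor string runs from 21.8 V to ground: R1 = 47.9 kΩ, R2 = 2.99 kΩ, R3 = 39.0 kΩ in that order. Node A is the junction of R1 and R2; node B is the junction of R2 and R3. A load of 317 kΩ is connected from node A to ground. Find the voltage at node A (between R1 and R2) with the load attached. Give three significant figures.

V ≈ 9.51 V

Below node A the series string R2+R3 = 41.99 kΩ sits in parallel with the 317 kΩ load: 37.08 kΩ.
V_A = 21.8 × 37.08/(47.9 + 37.08) = 9.51 V.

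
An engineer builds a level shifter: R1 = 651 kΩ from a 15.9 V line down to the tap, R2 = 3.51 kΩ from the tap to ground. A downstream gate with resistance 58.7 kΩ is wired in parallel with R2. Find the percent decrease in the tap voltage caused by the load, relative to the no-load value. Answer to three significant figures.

5.61 %

The divider's output (Thévenin) resistance is R1‖R2 = 3.491 kΩ.
Fractional drop under load = R_th/(R_th + R_L) = 3.491 / (3.491 + 58.7) = 0.05614.
So the output falls by 5.61 %.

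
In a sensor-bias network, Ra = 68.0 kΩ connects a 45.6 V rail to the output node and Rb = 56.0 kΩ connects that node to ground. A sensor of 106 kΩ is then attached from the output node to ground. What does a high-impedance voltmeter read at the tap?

V_out ≈ 16.0 V

The load sits in parallel with Rb: Rb‖R_L = (56.0 × 106) / (56.0 + 106) = 36.64 kΩ.
V_out = 45.6 × 36.64 / (68.0 + 36.64) = 45.6 × 36.64/104.6 = 16.0 V.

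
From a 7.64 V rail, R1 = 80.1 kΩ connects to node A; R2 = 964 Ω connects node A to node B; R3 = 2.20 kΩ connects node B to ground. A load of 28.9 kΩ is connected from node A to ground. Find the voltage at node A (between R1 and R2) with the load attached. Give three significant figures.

Below node A the series string R2+R3 = 3164 Ω sits in parallel with the 28900 Ω load: 2852 Ω.
V_A = 7.64 × 2852/(80100 + 2852) = 0.263 V.

V ≈ 0.263 V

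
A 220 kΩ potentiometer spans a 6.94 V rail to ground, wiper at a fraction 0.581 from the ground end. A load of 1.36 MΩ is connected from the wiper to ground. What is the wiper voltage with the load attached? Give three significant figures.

The wiper splits the pot into (1−α)R = 92.18 kΩ above and αR = 127.8 kΩ below.
Lower section ‖ load = 116.8 kΩ.
V_wiper = 6.94 × 116.8/(92.18 + 116.8) = 3.88 V.

V ≈ 3.88 V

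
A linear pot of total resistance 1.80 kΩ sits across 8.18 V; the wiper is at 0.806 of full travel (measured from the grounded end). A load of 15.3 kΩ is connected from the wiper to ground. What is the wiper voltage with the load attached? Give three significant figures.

V ≈ 6.47 V

The wiper splits the pot into (1−α)R = 349.2 Ω above and αR = 1451 Ω below.
Lower section ‖ load = 1325 Ω.
V_wiper = 8.18 × 1325/(349.2 + 1325) = 6.47 V.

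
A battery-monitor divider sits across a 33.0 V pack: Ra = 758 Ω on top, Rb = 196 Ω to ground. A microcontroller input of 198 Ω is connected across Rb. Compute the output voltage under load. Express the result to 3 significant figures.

V_out ≈ 3.80 V

The load sits in parallel with Rb: Rb‖R_L = (196 × 198) / (196 + 198) = 98.50 Ω.
V_out = 33.0 × 98.50 / (758 + 98.50) = 33.0 × 98.50/856.5 = 3.80 V.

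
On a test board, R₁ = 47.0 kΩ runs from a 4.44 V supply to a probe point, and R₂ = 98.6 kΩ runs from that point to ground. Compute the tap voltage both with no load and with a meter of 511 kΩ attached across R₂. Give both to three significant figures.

Open-circuit: V = 4.44 × 98.6/(47.0 + 98.6) = 3.01 V.
With the load, R₂ becomes R₂‖R_L = 82.65 kΩ, so V = 4.44 × 82.65/129.7 = 2.83 V.

Unloaded: 3.01 V; loaded: 2.83 V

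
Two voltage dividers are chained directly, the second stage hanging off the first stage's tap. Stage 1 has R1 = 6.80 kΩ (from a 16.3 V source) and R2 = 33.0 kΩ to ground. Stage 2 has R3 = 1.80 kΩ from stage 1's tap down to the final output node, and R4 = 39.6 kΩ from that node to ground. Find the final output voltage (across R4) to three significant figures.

Stage 2 presents R3+R4 = 41.40 kΩ as a load on stage 1's tap.
Stage 1's lower leg becomes R2‖(R3+R4) = 18.36 kΩ, so V_mid = 16.3 × 18.36/25.16 = 11.90 V.
Stage 2 is itself unloaded: V_out = V_mid × R4/(R3+R4) = 11.90 × 39.6/41.40 = 11.4 V.

V_out ≈ 11.4 V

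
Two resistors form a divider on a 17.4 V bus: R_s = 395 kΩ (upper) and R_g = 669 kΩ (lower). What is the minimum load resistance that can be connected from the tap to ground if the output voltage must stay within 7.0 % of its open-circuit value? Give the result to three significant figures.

R_L(min) ≈ 3.30 MΩ

Output resistance R_th = R_s‖R_g = (395 × 669)/1064 = 248.4 kΩ.
The fractional drop is R_th/(R_th + R_L); requiring this ≤ 0.0700 gives R_L ≥ R_th(1/0.0700 − 1) = 248.4 × 13.29 = 3.30 MΩ.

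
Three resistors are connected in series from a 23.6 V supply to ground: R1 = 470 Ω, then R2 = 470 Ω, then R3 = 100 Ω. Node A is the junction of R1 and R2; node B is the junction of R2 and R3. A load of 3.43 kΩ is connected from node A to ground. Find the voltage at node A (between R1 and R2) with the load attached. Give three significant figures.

V ≈ 12.0 V

Below node A the series string R2+R3 = 570.0 Ω sits in parallel with the 3430 Ω load: 488.8 Ω.
V_A = 23.6 × 488.8/(470 + 488.8) = 12.0 V.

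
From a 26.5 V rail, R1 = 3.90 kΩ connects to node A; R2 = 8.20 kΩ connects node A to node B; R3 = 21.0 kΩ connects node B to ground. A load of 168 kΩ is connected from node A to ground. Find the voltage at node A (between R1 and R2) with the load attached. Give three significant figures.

V ≈ 22.9 V

Below node A the series string R2+R3 = 29.20 kΩ sits in parallel with the 168 kΩ load: 24.88 kΩ.
V_A = 26.5 × 24.88/(3.90 + 24.88) = 22.9 V.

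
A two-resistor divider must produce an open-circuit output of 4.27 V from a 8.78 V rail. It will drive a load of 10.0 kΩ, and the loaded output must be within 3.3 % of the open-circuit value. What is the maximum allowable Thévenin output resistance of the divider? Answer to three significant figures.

R_th ≤ 341 Ω

Loading drop = R_th/(R_th + R_L) ≤ 0.0330, so R_th ≤ R_L · ε/(1−ε) = 10.0 kΩ × 0.0330/0.9670 = 341 Ω.
(Any R1, R2 with R2/(R1+R2) = 0.486 and R1‖R2 ≤ 341 Ω will meet the spec.)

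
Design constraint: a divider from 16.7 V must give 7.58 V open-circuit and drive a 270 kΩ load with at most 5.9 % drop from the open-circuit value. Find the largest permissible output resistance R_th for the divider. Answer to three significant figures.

Loading drop = R_th/(R_th + R_L) ≤ 0.0590, so R_th ≤ R_L · ε/(1−ε) = 270 kΩ × 0.0590/0.9410 = 16.9 kΩ.
(Any R1, R2 with R2/(R1+R2) = 0.454 and R1‖R2 ≤ 16.9 kΩ will meet the spec.)

R_th ≤ 16.9 kΩ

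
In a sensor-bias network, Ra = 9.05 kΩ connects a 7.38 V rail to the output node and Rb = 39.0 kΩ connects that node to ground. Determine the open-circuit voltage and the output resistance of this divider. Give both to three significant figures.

V_th = 5.99 V, R_th = 7.35 kΩ

V_th is the open-circuit tap voltage: 7.38 × 39.0/(9.05 + 39.0) = 5.99 V.
With the supply zeroed, Ra and Rb appear in parallel from the tap: R_th = Ra‖Rb = (9.05 × 39.0)/48.05 = 7.35 kΩ.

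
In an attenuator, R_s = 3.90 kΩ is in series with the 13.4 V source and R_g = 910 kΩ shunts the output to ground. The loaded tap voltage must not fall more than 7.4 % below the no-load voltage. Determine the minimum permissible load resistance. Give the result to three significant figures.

Output resistance R_th = R_s‖R_g = (3.90 × 910)/913.9 = 3.883 kΩ.
The fractional drop is R_th/(R_th + R_L); requiring this ≤ 0.0740 gives R_L ≥ R_th(1/0.0740 − 1) = 3.883 × 12.51 = 48.6 kΩ.

R_L(min) ≈ 48.6 kΩ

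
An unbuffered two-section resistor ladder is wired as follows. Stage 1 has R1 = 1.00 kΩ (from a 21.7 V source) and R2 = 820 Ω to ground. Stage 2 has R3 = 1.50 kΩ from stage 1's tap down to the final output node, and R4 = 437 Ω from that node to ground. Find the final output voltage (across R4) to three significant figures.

Stage 2 presents R3+R4 = 1937 Ω as a load on stage 1's tap.
Stage 1's lower leg becomes R2‖(R3+R4) = 576.1 Ω, so V_mid = 21.7 × 576.1/1576 = 7.932 V.
Stage 2 is itself unloaded: V_out = V_mid × R4/(R3+R4) = 7.932 × 437/1937 = 1.79 V.

V_out ≈ 1.79 V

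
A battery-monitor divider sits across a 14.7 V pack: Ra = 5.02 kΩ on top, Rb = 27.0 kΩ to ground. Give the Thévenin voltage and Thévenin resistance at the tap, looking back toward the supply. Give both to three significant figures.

V_th = 12.4 V, R_th = 4.23 kΩ

V_th is the open-circuit tap voltage: 14.7 × 27.0/(5.02 + 27.0) = 12.4 V.
With the supply zeroed, Ra and Rb appear in parallel from the tap: R_th = Ra‖Rb = (5.02 × 27.0)/32.02 = 4.23 kΩ.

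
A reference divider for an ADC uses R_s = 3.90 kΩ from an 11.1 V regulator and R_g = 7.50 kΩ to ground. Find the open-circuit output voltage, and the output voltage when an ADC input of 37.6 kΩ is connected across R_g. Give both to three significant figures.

Open-circuit: V = 11.1 × 7.50/(3.90 + 7.50) = 7.30 V.
With the load, R_g becomes R_g‖R_L = 6.253 kΩ, so V = 11.1 × 6.253/10.15 = 6.84 V.

Unloaded: 7.30 V; loaded: 6.84 V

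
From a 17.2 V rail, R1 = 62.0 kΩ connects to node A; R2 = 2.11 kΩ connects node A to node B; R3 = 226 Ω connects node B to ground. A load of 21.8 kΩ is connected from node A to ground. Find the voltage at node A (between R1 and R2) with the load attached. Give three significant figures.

Below node A the series string R2+R3 = 2336 Ω sits in parallel with the 21800 Ω load: 2110 Ω.
V_A = 17.2 × 2110/(62000 + 2110) = 0.566 V.

V ≈ 0.566 V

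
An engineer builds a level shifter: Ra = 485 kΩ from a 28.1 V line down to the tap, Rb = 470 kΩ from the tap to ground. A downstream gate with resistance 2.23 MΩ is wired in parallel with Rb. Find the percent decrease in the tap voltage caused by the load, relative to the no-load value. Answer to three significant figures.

9.67 %

Unloaded V = 28.1 × 470/955.0 = 13.829 V.
Loaded: Rb‖R_L = 388.2 kΩ, giving V = 28.1 × 388.2/873.2 = 12.492 V.
Drop = (13.829 − 12.492) / 13.829 = 9.67 %.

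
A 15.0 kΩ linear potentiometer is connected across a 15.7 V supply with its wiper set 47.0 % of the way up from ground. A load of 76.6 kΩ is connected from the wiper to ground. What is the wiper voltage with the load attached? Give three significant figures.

The wiper splits the pot into (1−α)R = 7.950 kΩ above and αR = 7.050 kΩ below.
Lower section ‖ load = 6.456 kΩ.
V_wiper = 15.7 × 6.456/(7.950 + 6.456) = 7.04 V.

V ≈ 7.04 V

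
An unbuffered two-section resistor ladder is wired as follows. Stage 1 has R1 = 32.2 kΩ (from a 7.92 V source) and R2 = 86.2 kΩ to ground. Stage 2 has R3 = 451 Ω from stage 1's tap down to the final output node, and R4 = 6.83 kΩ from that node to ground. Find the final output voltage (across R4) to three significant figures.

Stage 2 presents R3+R4 = 7281 Ω as a load on stage 1's tap.
Stage 1's lower leg becomes R2‖(R3+R4) = 6714 Ω, so V_mid = 7.92 × 6714/38910 = 1.366 V.
Stage 2 is itself unloaded: V_out = V_mid × R4/(R3+R4) = 1.366 × 6830/7281 = 1.28 V.

V_out ≈ 1.28 V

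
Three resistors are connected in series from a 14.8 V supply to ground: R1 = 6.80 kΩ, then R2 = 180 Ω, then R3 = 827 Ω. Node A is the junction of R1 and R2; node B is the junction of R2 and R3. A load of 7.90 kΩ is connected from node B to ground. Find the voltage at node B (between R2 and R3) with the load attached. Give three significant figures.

At node B, R3 is in parallel with the load: R3‖R_L = 748.6 Ω.
Below node A the resistance is R2 + (R3‖R_L) = 928.6 Ω, so V_A = 14.8 × 928.6/7729 = 1.778 V.
Then V_B = V_A × (R3‖R_L)/(R2 + R3‖R_L) = 1.778 × 748.6/928.6 = 1.43 V.

V ≈ 1.43 V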